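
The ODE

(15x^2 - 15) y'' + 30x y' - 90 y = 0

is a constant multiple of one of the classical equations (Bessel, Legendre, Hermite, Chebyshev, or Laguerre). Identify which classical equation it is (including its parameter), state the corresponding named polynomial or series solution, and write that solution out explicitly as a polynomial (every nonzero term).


All three coefficients share the factor -15; dividing through by -15 gives  (1 - x^2) y'' - 2x y' + 6 y = 0.
This matches the Legendre equation (1 - x^2) y'' - 2x y' + n(n+1) y = 0 (note the -2x y' term) with n(n+1) = 6, so n = 2; the polynomial solution is P_2(x).
With y = sum_k a_k x^k, matching x^k gives (k+2)(k+1) a_{k+2} = [k(k+1) - n(n+1)] a_k = (k - 2)(k + 3) a_k. The right side vanishes at k = 2, so the series with the parity of 2 terminates at degree 2.
Standard normalization (P_n(1) = 1): leading coefficient (2n)!/(2^n (n!)^2) = 24/(4*4) = 3/2, so a_2 = 3/2. Work downward with a_k = (k+1)(k+2) a_{k+2} / ((k - 2)(k + 3)):
  a_0 = (1)(2)(3/2) / ((0 - 2)(0 + 3)) = 3/(-6) = -1/2
Hence P_2(x) = 3 x^2/2 - 1/2.

P_2(x); series = 3 x^2/2 - 1/2


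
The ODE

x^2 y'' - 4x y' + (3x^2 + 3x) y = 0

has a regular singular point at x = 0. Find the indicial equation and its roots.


Divide by x^2 to reach normal form y'' + P_1(x) y' + P_2(x) y = 0 with P_1(x) = -4/x and P_2(x) = 3 + 3/x.
x = 0 is a singular point because the y'-coefficient -4/x has a pole at x = 0 and the y-coefficient 3 + 3/x has a pole at x = 0.
It is a regular singular point because x P_1(x) = p(x) = -4 and x^2 P_2(x) = q(x) = 3x^2 + 3x are polynomials, hence analytic at x = 0.
p(0) = -4,  q(0) = 0.
Indicial equation: r(r-1) + p(0) r + q(0) = 0, i.e. r^2 + (p(0) - 1) r + q(0) = 0, i.e. r^2 - 5 r = 0.
Discriminant: (-5)^2 - 4(0) = 25, so r = (5 ± 5)/2.
Solving: r_1 = 5, r_2 = 0.

indicial: r^2 - 5 r = 0; roots r_1 = 5, r_2 = 0


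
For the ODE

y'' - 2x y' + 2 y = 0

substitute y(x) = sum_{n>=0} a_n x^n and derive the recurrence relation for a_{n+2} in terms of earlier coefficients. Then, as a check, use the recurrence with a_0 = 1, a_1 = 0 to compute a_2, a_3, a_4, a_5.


Substitute y = sum_n a_n x^n.
y''(x) has coefficient (n+2)(n+1) a_{n+2} at x^n;
-2 x y'(x) has coefficient -2 n a_n at x^n (shift);
2 y(x) has coefficient 2 a_n at x^n.
Matching x^n: (n+2)(n+1) a_{n+2} + (-2n + 2) a_n = 0.
Thus a_{n+2} = (2n - 2) / ((n+1)(n+2)) * a_n.

Check with a_0 = 1, a_1 = 0 (apply the recurrence for n = 0, 1, 2, 3): a_0 = 1, a_1 = 0, a_2 = -1, a_3 = 0, a_4 = -1/6, a_5 = 0.

a_(n+2) = (2n - 2) / ((n+1)(n+2)) * a_n; check: a_0 = 1, a_1 = 0, a_2 = -1, a_3 = 0, a_4 = -1/6, a_5 = 0


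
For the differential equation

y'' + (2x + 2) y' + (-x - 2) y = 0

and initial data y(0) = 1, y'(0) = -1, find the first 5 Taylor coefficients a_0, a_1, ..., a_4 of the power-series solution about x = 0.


Ansatz: y(x) = sum_{n>=0} a_n x^n, so y'(x) = sum_{n>=1} n a_n x^(n-1) and y''(x) = sum_{n>=2} n(n-1) a_n x^(n-2).
Substitute into P(x) y'' + Q(x) y' + R(x) y = 0 with P(x) = 1, Q(x) = 2x + 2, R(x) = -x - 2, and match powers of x.
Initial conditions: a_0 = 1, a_1 = -1.
Setting the coefficient of each power of x to zero and solving order by order (substituting the coefficients already found):
  x^0: 2 a_2 + 2 a_1 - 2 a_0 = 0  ->  2 a_2 = -2 a_1 + 2 a_0 = 4  ->  a_2 = 2
  x^1: 6 a_3 + 4 a_2 - a_0 = 0  ->  6 a_3 = -4 a_2 + a_0 = -7  ->  a_3 = -7/6
  x^2: 12 a_4 + 6 a_3 + 2 a_2 - a_1 = 0  ->  12 a_4 = -6 a_3 - 2 a_2 + a_1 = 2  ->  a_4 = 1/6
Truncated series: y(x) = 1 - x + 2 x^2 - (7/6) x^3 + (1/6) x^4 + O(x^5).

a_0 = 1; a_1 = -1; a_2 = 2; a_3 = -7/6; a_4 = 1/6


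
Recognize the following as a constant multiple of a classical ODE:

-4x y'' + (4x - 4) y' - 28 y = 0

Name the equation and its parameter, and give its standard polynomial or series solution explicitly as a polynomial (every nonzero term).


All three coefficients share the factor -4; dividing through by -4 gives  x y'' + (1 - x) y' + 7 y = 0.
This matches the Laguerre equation x y'' + (1 - x) y' + n y = 0 with n = 7; the polynomial solution is L_7(x).
With y = sum_k a_k x^k, matching x^k gives (k+1)k a_{k+1} + (k+1) a_{k+1} - k a_k + n a_k = 0, i.e. (k+1)^2 a_{k+1} = (k - n) a_k = (k - 7) a_k. The right side vanishes at k = 7, so the series terminates at degree 7.
Standard normalization L_n(0) = 1 gives a_0 = 1. Work upward with a_{k+1} = (k - 7) a_k / (k+1)^2:
  a_1 = (0 - 7)(1) / 1^2 = -7/1 = -7
  a_2 = (1 - 7)(-7) / 2^2 = 42/4 = 21/2
  a_3 = (2 - 7)(21/2) / 3^2 = (-105/2)/9 = -35/6
  a_4 = (3 - 7)(-35/6) / 4^2 = (70/3)/16 = 35/24
  a_5 = (4 - 7)(35/24) / 5^2 = (-35/8)/25 = -7/40
  a_6 = (5 - 7)(-7/40) / 6^2 = (7/20)/36 = 7/720
  a_7 = (6 - 7)(7/720) / 7^2 = (-7/720)/49 = -1/5040
Hence L_7(x) = -x^7/5040 + 7 x^6/720 - 7 x^5/40 + 35 x^4/24 - 35 x^3/6 + 21 x^2/2 - 7 x + 1.

L_7(x); series = -x^7/5040 + 7 x^6/720 - 7 x^5/40 + 35 x^4/24 - 35 x^3/6 + 21 x^2/2 - 7 x + 1


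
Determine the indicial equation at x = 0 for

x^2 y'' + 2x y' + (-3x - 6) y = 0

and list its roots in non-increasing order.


Divide by x^2 to reach normal form y'' + P_1(x) y' + P_2(x) y = 0 with P_1(x) = 2/x and P_2(x) = -3/x - 6/x^2.
x = 0 is a singular point because the y'-coefficient 2/x has a pole at x = 0 and the y-coefficient -3/x - 6/x^2 has a pole at x = 0.
It is a regular singular point because x P_1(x) = p(x) = 2 and x^2 P_2(x) = q(x) = -3x - 6 are polynomials, hence analytic at x = 0.
p(0) = 2,  q(0) = -6.
Indicial equation: r(r-1) + p(0) r + q(0) = 0, i.e. r^2 + (p(0) - 1) r + q(0) = 0, i.e. r^2 + 1 r - 6 = 0.
Discriminant: (1)^2 - 4(-6) = 25, so r = (-1 ± 5)/2.
Solving: r_1 = 2, r_2 = -3.

indicial: r^2 + 1 r - 6 = 0; roots r_1 = 2, r_2 = -3


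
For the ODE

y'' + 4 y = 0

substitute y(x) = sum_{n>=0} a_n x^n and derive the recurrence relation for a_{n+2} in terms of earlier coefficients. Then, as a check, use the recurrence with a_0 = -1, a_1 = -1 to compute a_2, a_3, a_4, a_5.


Substitute y = sum_n a_n x^n into y'' + (const) y = 0.
y''(x) = sum_{n>=0} (n+2)(n+1) a_{n+2} x^n.
The ODE becomes sum_n [(n+2)(n+1) a_{n+2} + 4 a_n] x^n = 0.
Setting each coefficient to zero gives the recurrence:
  (n+2)(n+1) a_{n+2} + 4 a_n = 0,
  a_{n+2} = -4 / ((n+1)(n+2)) a_n.

Check with a_0 = -1, a_1 = -1 (apply the recurrence for n = 0, 1, 2, 3): a_0 = -1, a_1 = -1, a_2 = 2, a_3 = 2/3, a_4 = -2/3, a_5 = -2/15.

a_{n+2} = -4/((n+1)(n+2)) * a_n; check: a_0 = -1, a_1 = -1, a_2 = 2, a_3 = 2/3, a_4 = -2/3, a_5 = -2/15


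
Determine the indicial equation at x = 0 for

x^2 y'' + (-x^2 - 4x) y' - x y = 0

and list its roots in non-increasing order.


Divide by x^2 to reach normal form y'' + P_1(x) y' + P_2(x) y = 0 with P_1(x) = -1 - 4/x and P_2(x) = -1/x.
x = 0 is a singular point because the y'-coefficient -1 - 4/x has a pole at x = 0 and the y-coefficient -1/x has a pole at x = 0.
It is a regular singular point because x P_1(x) = p(x) = -x - 4 and x^2 P_2(x) = q(x) = -x are polynomials, hence analytic at x = 0.
p(0) = -4,  q(0) = 0.
Indicial equation: r(r-1) + p(0) r + q(0) = 0, i.e. r^2 + (p(0) - 1) r + q(0) = 0, i.e. r^2 - 5 r = 0.
Discriminant: (-5)^2 - 4(0) = 25, so r = (5 ± 5)/2.
Solving: r_1 = 5, r_2 = 0.

indicial: r^2 - 5 r = 0; roots r_1 = 5, r_2 = 0


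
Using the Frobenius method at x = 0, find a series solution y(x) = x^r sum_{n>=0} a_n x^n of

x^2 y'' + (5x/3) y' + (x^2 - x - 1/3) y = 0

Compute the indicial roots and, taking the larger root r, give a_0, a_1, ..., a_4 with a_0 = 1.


Write in Frobenius form y'' + (p(x)/x) y' + (q(x)/x^2) y = 0:
  p(x) = 5/3,  q(x) = x^2 - x - 1/3.
Indicial equation: r(r-1) + (5/3) r + (-1/3) = 0 -> roots r_1 = 1/3, r_2 = -1.
Take r = r_1 = 1/3. Let y(x) = x^r sum_{n>=0} a_n x^n with a_0 = 1.
Substitute y = x^r sum a_n x^n and match x^{r+n}. The recurrence is
  D(n) a_n - 1 a_{n-1} + 1 a_{n-2} = 0,  where D(n) = (r+n)(r+n-1) + (5/3)(r+n) + (-1/3).
  a_n = [1 a_{n-1} - 1 a_{n-2}] / D(n).
Since the indicial polynomial factors as (r - r_1)(r - r_2), D(n) = (r_1 + n - r_1)(r_1 + n - r_2) = n(n + 4/3).
Evaluating step by step (a_0 = 1):
  n = 1: D(1) = 1(1 + 4/3) = 7/3; numerator = 1(1) = 1; a_1 = (1)/(7/3) = 3/7
  n = 2: D(2) = 2(2 + 4/3) = 20/3; numerator = 1(3/7) - 1(1) = -4/7; a_2 = (-4/7)/(20/3) = -3/35
  n = 3: D(3) = 3(3 + 4/3) = 13; numerator = 1(-3/35) - 1(3/7) = -18/35; a_3 = (-18/35)/(13) = -18/455
  n = 4: D(4) = 4(4 + 4/3) = 64/3; numerator = 1(-18/455) - 1(-3/35) = 3/65; a_4 = (3/65)/(64/3) = 9/4160

r = 1/3; a_0 = 1; a_1 = 3/7; a_2 = -3/35; a_3 = -18/455; a_4 = 9/4160


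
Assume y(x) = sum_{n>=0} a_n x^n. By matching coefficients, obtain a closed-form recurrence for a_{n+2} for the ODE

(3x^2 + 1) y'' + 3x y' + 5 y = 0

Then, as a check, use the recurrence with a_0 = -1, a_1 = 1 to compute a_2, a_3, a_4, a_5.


Substitute y = sum_n a_n x^n.
(1 + 3 x^2) y'' contributes (n+2)(n+1) a_{n+2} + 3 n(n-1) a_n at x^n.
3 x y'(x) contributes 3 n a_n at x^n.
5 y(x) contributes 5 a_n at x^n.
Matching x^n: (n+2)(n+1) a_{n+2} + (3 n(n-1) + 3 n + 5) a_n = 0.
Thus a_{n+2} = (-3 n(n-1) - 3 n - 5) / ((n+1)(n+2)) * a_n.

Check with a_0 = -1, a_1 = 1 (apply the recurrence for n = 0, 1, 2, 3): a_0 = -1, a_1 = 1, a_2 = 5/2, a_3 = -4/3, a_4 = -85/24, a_5 = 32/15.

a_(n+2) = (-3 n(n-1) - 3 n - 5) / ((n+1)(n+2)) * a_n; check: a_0 = -1, a_1 = 1, a_2 = 5/2, a_3 = -4/3, a_4 = -85/24, a_5 = 32/15


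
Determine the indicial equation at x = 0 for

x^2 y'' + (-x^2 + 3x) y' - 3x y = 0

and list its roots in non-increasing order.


Divide by x^2 to reach normal form y'' + P_1(x) y' + P_2(x) y = 0 with P_1(x) = -1 + 3/x and P_2(x) = -3/x.
x = 0 is a singular point because the y'-coefficient -1 + 3/x has a pole at x = 0 and the y-coefficient -3/x has a pole at x = 0.
It is a regular singular point because x P_1(x) = p(x) = 3 - x and x^2 P_2(x) = q(x) = -3x are polynomials, hence analytic at x = 0.
p(0) = 3,  q(0) = 0.
Indicial equation: r(r-1) + p(0) r + q(0) = 0, i.e. r^2 + (p(0) - 1) r + q(0) = 0, i.e. r^2 + 2 r = 0.
Discriminant: (2)^2 - 4(0) = 4, so r = (-2 ± 2)/2.
Solving: r_1 = 0, r_2 = -2.

indicial: r^2 + 2 r = 0; roots r_1 = 0, r_2 = -2


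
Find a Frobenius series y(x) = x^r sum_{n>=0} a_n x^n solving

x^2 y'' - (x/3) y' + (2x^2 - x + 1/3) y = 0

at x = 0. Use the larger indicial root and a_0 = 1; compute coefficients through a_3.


Write in Frobenius form y'' + (p(x)/x) y' + (q(x)/x^2) y = 0:
  p(x) = -1/3,  q(x) = 2x^2 - x + 1/3.
Indicial equation: r(r-1) + (-1/3) r + (1/3) = 0 -> roots r_1 = 1, r_2 = 1/3.
Take r = r_1 = 1. Let y(x) = x^r sum_{n>=0} a_n x^n with a_0 = 1.
Substitute y = x^r sum a_n x^n and match x^{r+n}. The recurrence is
  D(n) a_n - 1 a_{n-1} + 2 a_{n-2} = 0,  where D(n) = (r+n)(r+n-1) + (-1/3)(r+n) + (1/3).
  a_n = [1 a_{n-1} - 2 a_{n-2}] / D(n).
Since the indicial polynomial factors as (r - r_1)(r - r_2), D(n) = (r_1 + n - r_1)(r_1 + n - r_2) = n(n + 2/3).
Evaluating step by step (a_0 = 1):
  n = 1: D(1) = 1(1 + 2/3) = 5/3; numerator = 1(1) = 1; a_1 = (1)/(5/3) = 3/5
  n = 2: D(2) = 2(2 + 2/3) = 16/3; numerator = 1(3/5) - 2(1) = -7/5; a_2 = (-7/5)/(16/3) = -21/80
  n = 3: D(3) = 3(3 + 2/3) = 11; numerator = 1(-21/80) - 2(3/5) = -117/80; a_3 = (-117/80)/(11) = -117/880

r = 1; a_0 = 1; a_1 = 3/5; a_2 = -21/80; a_3 = -117/880


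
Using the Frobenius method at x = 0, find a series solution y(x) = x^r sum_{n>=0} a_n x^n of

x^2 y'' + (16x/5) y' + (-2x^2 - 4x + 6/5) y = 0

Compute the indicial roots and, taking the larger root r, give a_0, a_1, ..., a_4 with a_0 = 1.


Write in Frobenius form y'' + (p(x)/x) y' + (q(x)/x^2) y = 0:
  p(x) = 16/5,  q(x) = -2x^2 - 4x + 6/5.
Indicial equation: r(r-1) + (16/5) r + (6/5) = 0 -> roots r_1 = -1, r_2 = -6/5.
Take r = r_1 = -1. Let y(x) = x^r sum_{n>=0} a_n x^n with a_0 = 1.
Substitute y = x^r sum a_n x^n and match x^{r+n}. The recurrence is
  D(n) a_n - 4 a_{n-1} - 2 a_{n-2} = 0,  where D(n) = (r+n)(r+n-1) + (16/5)(r+n) + (6/5).
  a_n = [4 a_{n-1} + 2 a_{n-2}] / D(n).
Since the indicial polynomial factors as (r - r_1)(r - r_2), D(n) = (r_1 + n - r_1)(r_1 + n - r_2) = n(n + 1/5).
Evaluating step by step (a_0 = 1):
  n = 1: D(1) = 1(1 + 1/5) = 6/5; numerator = 4(1) = 4; a_1 = (4)/(6/5) = 10/3
  n = 2: D(2) = 2(2 + 1/5) = 22/5; numerator = 4(10/3) + 2(1) = 46/3; a_2 = (46/3)/(22/5) = 115/33
  n = 3: D(3) = 3(3 + 1/5) = 48/5; numerator = 4(115/33) + 2(10/3) = 680/33; a_3 = (680/33)/(48/5) = 425/198
  n = 4: D(4) = 4(4 + 1/5) = 84/5; numerator = 4(425/198) + 2(115/33) = 140/9; a_4 = (140/9)/(84/5) = 25/27

r = -1; a_0 = 1; a_1 = 10/3; a_2 = 115/33; a_3 = 425/198; a_4 = 25/27


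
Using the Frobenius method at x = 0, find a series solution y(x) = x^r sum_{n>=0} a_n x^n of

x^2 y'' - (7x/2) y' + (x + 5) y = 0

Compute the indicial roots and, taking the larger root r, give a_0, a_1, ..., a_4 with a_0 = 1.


Write in Frobenius form y'' + (p(x)/x) y' + (q(x)/x^2) y = 0:
  p(x) = -7/2,  q(x) = x + 5.
Indicial equation: r(r-1) + (-7/2) r + (5) = 0 -> roots r_1 = 5/2, r_2 = 2.
Take r = r_1 = 5/2. Let y(x) = x^r sum_{n>=0} a_n x^n with a_0 = 1.
Substitute y = x^r sum a_n x^n and match x^{r+n}. The recurrence is
  D(n) a_n + 1 a_{n-1} = 0,  where D(n) = (r+n)(r+n-1) + (-7/2)(r+n) + (5).
  a_n = -1 / D(n) * a_{n-1}.
Since the indicial polynomial factors as (r - r_1)(r - r_2), D(n) = (r_1 + n - r_1)(r_1 + n - r_2) = n(n + 1/2).
Evaluating step by step (a_0 = 1):
  n = 1: D(1) = 1(1 + 1/2) = 3/2; numerator = -1(1) = -1; a_1 = (-1)/(3/2) = -2/3
  n = 2: D(2) = 2(2 + 1/2) = 5; numerator = -1(-2/3) = 2/3; a_2 = (2/3)/(5) = 2/15
  n = 3: D(3) = 3(3 + 1/2) = 21/2; numerator = -1(2/15) = -2/15; a_3 = (-2/15)/(21/2) = -4/315
  n = 4: D(4) = 4(4 + 1/2) = 18; numerator = -1(-4/315) = 4/315; a_4 = (4/315)/(18) = 2/2835

r = 5/2; a_0 = 1; a_1 = -2/3; a_2 = 2/15; a_3 = -4/315; a_4 = 2/2835


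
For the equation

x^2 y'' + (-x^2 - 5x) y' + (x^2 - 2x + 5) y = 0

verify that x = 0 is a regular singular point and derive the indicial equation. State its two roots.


Divide by x^2 to reach normal form y'' + P_1(x) y' + P_2(x) y = 0 with P_1(x) = -1 - 5/x and P_2(x) = 1 - 2/x + 5/x^2.
x = 0 is a singular point because the y'-coefficient -1 - 5/x has a pole at x = 0 and the y-coefficient 1 - 2/x + 5/x^2 has a pole at x = 0.
It is a regular singular point because x P_1(x) = p(x) = -x - 5 and x^2 P_2(x) = q(x) = x^2 - 2x + 5 are polynomials, hence analytic at x = 0.
p(0) = -5,  q(0) = 5.
Indicial equation: r(r-1) + p(0) r + q(0) = 0, i.e. r^2 + (p(0) - 1) r + q(0) = 0, i.e. r^2 - 6 r + 5 = 0.
Discriminant: (-6)^2 - 4(5) = 16, so r = (6 ± 4)/2.
Solving: r_1 = 5, r_2 = 1.

indicial: r^2 - 6 r + 5 = 0; roots r_1 = 5, r_2 = 1


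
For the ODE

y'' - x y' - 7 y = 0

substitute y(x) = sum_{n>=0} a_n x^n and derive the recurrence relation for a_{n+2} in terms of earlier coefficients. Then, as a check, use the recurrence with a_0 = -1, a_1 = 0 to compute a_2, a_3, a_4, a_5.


Substitute y = sum_n a_n x^n.
y''(x) has coefficient (n+2)(n+1) a_{n+2} at x^n;
-x y'(x) has coefficient -n a_n at x^n (shift);
-7 y(x) has coefficient -7 a_n at x^n.
Matching x^n: (n+2)(n+1) a_{n+2} + (-n - 7) a_n = 0.
Thus a_{n+2} = (n + 7) / ((n+1)(n+2)) * a_n.

Check with a_0 = -1, a_1 = 0 (apply the recurrence for n = 0, 1, 2, 3): a_0 = -1, a_1 = 0, a_2 = -7/2, a_3 = 0, a_4 = -21/8, a_5 = 0.

a_(n+2) = (n + 7) / ((n+1)(n+2)) * a_n; check: a_0 = -1, a_1 = 0, a_2 = -7/2, a_3 = 0, a_4 = -21/8, a_5 = 0


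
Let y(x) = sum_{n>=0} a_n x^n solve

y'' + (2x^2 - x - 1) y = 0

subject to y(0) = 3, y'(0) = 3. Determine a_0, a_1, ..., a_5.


Ansatz: y(x) = sum_{n>=0} a_n x^n, so y'(x) = sum_{n>=1} n a_n x^(n-1) and y''(x) = sum_{n>=2} n(n-1) a_n x^(n-2).
Substitute into P(x) y'' + Q(x) y' + R(x) y = 0 with P(x) = 1, Q(x) = 0, R(x) = 2x^2 - x - 1, and match powers of x.
Initial conditions: a_0 = 3, a_1 = 3.
Setting the coefficient of each power of x to zero and solving order by order (substituting the coefficients already found):
  x^0: 2 a_2 - a_0 = 0  ->  2 a_2 = a_0 = 3  ->  a_2 = 3/2
  x^1: 6 a_3 - a_1 - a_0 = 0  ->  6 a_3 = a_1 + a_0 = 6  ->  a_3 = 1
  x^2: 12 a_4 - a_2 - a_1 + 2 a_0 = 0  ->  12 a_4 = a_2 + a_1 - 2 a_0 = -3/2  ->  a_4 = -1/8
  x^3: 20 a_5 - a_3 - a_2 + 2 a_1 = 0  ->  20 a_5 = a_3 + a_2 - 2 a_1 = -7/2  ->  a_5 = -7/40
Truncated series: y(x) = 3 + 3 x + (3/2) x^2 + x^3 - (1/8) x^4 - (7/40) x^5 + O(x^6).

a_0 = 3; a_1 = 3; a_2 = 3/2; a_3 = 1; a_4 = -1/8; a_5 = -7/40


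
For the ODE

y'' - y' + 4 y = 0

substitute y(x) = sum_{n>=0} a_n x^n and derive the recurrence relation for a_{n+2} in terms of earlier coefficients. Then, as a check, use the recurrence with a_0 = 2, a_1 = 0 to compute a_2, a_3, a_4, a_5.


Substitute y = sum_n a_n x^n.
y''(x) has coefficient (n+2)(n+1) a_{n+2} at x^n;
-y'(x) has coefficient -(n+1) a_{n+1} at x^n;
4 y(x) has coefficient 4 a_n at x^n.
Matching x^n: (n+2)(n+1) a_{n+2} - (n+1) a_{n+1} + 4 a_n = 0.
Thus a_{n+2} = [(n+1) a_{n+1} - 4 a_n] / ((n+1)(n+2)).

Check with a_0 = 2, a_1 = 0 (apply the recurrence for n = 0, 1, 2, 3): a_0 = 2, a_1 = 0, a_2 = -4, a_3 = -4/3, a_4 = 1, a_5 = 7/15.

a_(n+2) = [(n+1) a_(n+1) - 4 a_n] / ((n+1)(n+2)); check: a_0 = 2, a_1 = 0, a_2 = -4, a_3 = -4/3, a_4 = 1, a_5 = 7/15


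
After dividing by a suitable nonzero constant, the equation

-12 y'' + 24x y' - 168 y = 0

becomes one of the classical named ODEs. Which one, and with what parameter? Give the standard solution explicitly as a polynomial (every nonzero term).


All three coefficients share the factor -12; dividing through by -12 gives  y'' - 2x y' + 14 y = 0.
This matches the Hermite equation y'' - 2x y' + 2n y = 0 with 2n = 14, so n = 7; the polynomial solution is H_7(x).
With y = sum_k a_k x^k, matching x^k gives (k+2)(k+1) a_{k+2} = 2(k - n) a_k = 2(k - 7) a_k. The right side vanishes at k = 7, so the series with the parity of 7 terminates at degree 7.
Standard normalization: leading coefficient of H_n is 2^n, so a_7 = 2^7 = 128. Work downward with a_k = (k+1)(k+2) a_{k+2} / (2(k - n)):
  a_5 = (6)(7)(128) / (2(5 - 7)) = 5376/(-4) = -1344
  a_3 = (4)(5)(-1344) / (2(3 - 7)) = -26880/(-8) = 3360
  a_1 = (2)(3)(3360) / (2(1 - 7)) = 20160/(-12) = -1680
Hence H_7(x) = 128 x^7 - 1344 x^5 + 3360 x^3 - 1680 x.

H_7(x); series = 128 x^7 - 1344 x^5 + 3360 x^3 - 1680 x


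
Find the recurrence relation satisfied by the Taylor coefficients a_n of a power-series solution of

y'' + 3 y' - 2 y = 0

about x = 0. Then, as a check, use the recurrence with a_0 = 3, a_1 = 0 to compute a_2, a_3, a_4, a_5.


Substitute y = sum_n a_n x^n.
y''(x) has coefficient (n+2)(n+1) a_{n+2} at x^n;
3 y'(x) has coefficient 3 (n+1) a_{n+1} at x^n;
-2 y(x) has coefficient -2 a_n at x^n.
Matching x^n: (n+2)(n+1) a_{n+2} + 3 (n+1) a_{n+1} - 2 a_n = 0.
Thus a_{n+2} = [-3 (n+1) a_{n+1} + 2 a_n] / ((n+1)(n+2)).

Check with a_0 = 3, a_1 = 0 (apply the recurrence for n = 0, 1, 2, 3): a_0 = 3, a_1 = 0, a_2 = 3, a_3 = -3, a_4 = 11/4, a_5 = -39/20.

a_(n+2) = [-3 (n+1) a_(n+1) + 2 a_n] / ((n+1)(n+2)); check: a_0 = 3, a_1 = 0, a_2 = 3, a_3 = -3, a_4 = 11/4, a_5 = -39/20


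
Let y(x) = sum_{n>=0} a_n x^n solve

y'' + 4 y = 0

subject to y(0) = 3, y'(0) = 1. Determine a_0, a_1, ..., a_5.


Ansatz: y(x) = sum_{n>=0} a_n x^n, so y'(x) = sum_{n>=1} n a_n x^(n-1) and y''(x) = sum_{n>=2} n(n-1) a_n x^(n-2).
Substitute into P(x) y'' + Q(x) y' + R(x) y = 0 with P(x) = 1, Q(x) = 0, R(x) = 4, and match powers of x.
Initial conditions: a_0 = 3, a_1 = 1.
Setting the coefficient of each power of x to zero and solving order by order (substituting the coefficients already found):
  x^0: 2 a_2 + 4 a_0 = 0  ->  2 a_2 = -4 a_0 = -12  ->  a_2 = -6
  x^1: 6 a_3 + 4 a_1 = 0  ->  6 a_3 = -4 a_1 = -4  ->  a_3 = -2/3
  x^2: 12 a_4 + 4 a_2 = 0  ->  12 a_4 = -4 a_2 = 24  ->  a_4 = 2
  x^3: 20 a_5 + 4 a_3 = 0  ->  20 a_5 = -4 a_3 = 8/3  ->  a_5 = 2/15
Truncated series: y(x) = 3 + x - 6 x^2 - (2/3) x^3 + 2 x^4 + (2/15) x^5 + O(x^6).

a_0 = 3; a_1 = 1; a_2 = -6; a_3 = -2/3; a_4 = 2; a_5 = 2/15


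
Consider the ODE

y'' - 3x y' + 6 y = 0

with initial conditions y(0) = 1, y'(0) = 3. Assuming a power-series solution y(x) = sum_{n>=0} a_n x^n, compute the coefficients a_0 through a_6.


Ansatz: y(x) = sum_{n>=0} a_n x^n, so y'(x) = sum_{n>=1} n a_n x^(n-1) and y''(x) = sum_{n>=2} n(n-1) a_n x^(n-2).
Substitute into P(x) y'' + Q(x) y' + R(x) y = 0 with P(x) = 1, Q(x) = -3x, R(x) = 6, and match powers of x.
Initial conditions: a_0 = 1, a_1 = 3.
Setting the coefficient of each power of x to zero and solving order by order (substituting the coefficients already found):
  x^0: 2 a_2 + 6 a_0 = 0  ->  2 a_2 = -6 a_0 = -6  ->  a_2 = -3
  x^1: 6 a_3 + 3 a_1 = 0  ->  6 a_3 = -3 a_1 = -9  ->  a_3 = -3/2
  x^2: 12 a_4 = 0  ->  a_4 = 0
  x^3: 20 a_5 - 3 a_3 = 0  ->  20 a_5 = 3 a_3 = -9/2  ->  a_5 = -9/40
  x^4: 30 a_6 - 6 a_4 = 0  ->  30 a_6 = 6 a_4 = 0  ->  a_6 = 0
Truncated series: y(x) = 1 + 3 x - 3 x^2 - (3/2) x^3 - (9/40) x^5 + O(x^7).

a_0 = 1; a_1 = 3; a_2 = -3; a_3 = -3/2; a_4 = 0; a_5 = -9/40; a_6 = 0


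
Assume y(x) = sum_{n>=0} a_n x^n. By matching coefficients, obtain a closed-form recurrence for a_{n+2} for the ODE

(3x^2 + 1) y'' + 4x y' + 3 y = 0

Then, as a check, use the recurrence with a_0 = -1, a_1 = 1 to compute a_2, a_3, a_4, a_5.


Substitute y = sum_n a_n x^n.
(1 + 3 x^2) y'' contributes (n+2)(n+1) a_{n+2} + 3 n(n-1) a_n at x^n.
4 x y'(x) contributes 4 n a_n at x^n.
3 y(x) contributes 3 a_n at x^n.
Matching x^n: (n+2)(n+1) a_{n+2} + (3 n(n-1) + 4 n + 3) a_n = 0.
Thus a_{n+2} = (-3 n(n-1) - 4 n - 3) / ((n+1)(n+2)) * a_n.

Check with a_0 = -1, a_1 = 1 (apply the recurrence for n = 0, 1, 2, 3): a_0 = -1, a_1 = 1, a_2 = 3/2, a_3 = -7/6, a_4 = -17/8, a_5 = 77/40.

a_(n+2) = (-3 n(n-1) - 4 n - 3) / ((n+1)(n+2)) * a_n; check: a_0 = -1, a_1 = 1, a_2 = 3/2, a_3 = -7/6, a_4 = -17/8, a_5 = 77/40


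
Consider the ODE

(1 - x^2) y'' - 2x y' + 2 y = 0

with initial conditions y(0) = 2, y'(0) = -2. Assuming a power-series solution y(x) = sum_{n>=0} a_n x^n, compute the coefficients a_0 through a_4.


Ansatz: y(x) = sum_{n>=0} a_n x^n, so y'(x) = sum_{n>=1} n a_n x^(n-1) and y''(x) = sum_{n>=2} n(n-1) a_n x^(n-2).
Substitute into P(x) y'' + Q(x) y' + R(x) y = 0 with P(x) = 1 - x^2, Q(x) = -2x, R(x) = 2, and match powers of x.
Initial conditions: a_0 = 2, a_1 = -2.
Setting the coefficient of each power of x to zero and solving order by order (substituting the coefficients already found):
  x^0: 2 a_2 + 2 a_0 = 0  ->  2 a_2 = -2 a_0 = -4  ->  a_2 = -2
  x^1: 6 a_3 = 0  ->  a_3 = 0
  x^2: 12 a_4 - 4 a_2 = 0  ->  12 a_4 = 4 a_2 = -8  ->  a_4 = -2/3
Truncated series: y(x) = 2 - 2 x - 2 x^2 - (2/3) x^4 + O(x^5).

a_0 = 2; a_1 = -2; a_2 = -2; a_3 = 0; a_4 = -2/3


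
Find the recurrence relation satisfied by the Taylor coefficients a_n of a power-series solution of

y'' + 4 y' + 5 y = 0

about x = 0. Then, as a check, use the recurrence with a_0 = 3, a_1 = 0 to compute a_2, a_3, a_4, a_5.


Substitute y = sum_n a_n x^n.
y''(x) has coefficient (n+2)(n+1) a_{n+2} at x^n;
4 y'(x) has coefficient 4 (n+1) a_{n+1} at x^n;
5 y(x) has coefficient 5 a_n at x^n.
Matching x^n: (n+2)(n+1) a_{n+2} + 4 (n+1) a_{n+1} + 5 a_n = 0.
Thus a_{n+2} = [-4 (n+1) a_{n+1} - 5 a_n] / ((n+1)(n+2)).

Check with a_0 = 3, a_1 = 0 (apply the recurrence for n = 0, 1, 2, 3): a_0 = 3, a_1 = 0, a_2 = -15/2, a_3 = 10, a_4 = -55/8, a_5 = 3.

a_(n+2) = [-4 (n+1) a_(n+1) - 5 a_n] / ((n+1)(n+2)); check: a_0 = 3, a_1 = 0, a_2 = -15/2, a_3 = 10, a_4 = -55/8, a_5 = 3


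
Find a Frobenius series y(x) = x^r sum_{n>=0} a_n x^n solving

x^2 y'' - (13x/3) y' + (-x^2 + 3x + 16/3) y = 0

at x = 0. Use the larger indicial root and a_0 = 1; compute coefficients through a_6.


Write in Frobenius form y'' + (p(x)/x) y' + (q(x)/x^2) y = 0:
  p(x) = -13/3,  q(x) = -x^2 + 3x + 16/3.
Indicial equation: r(r-1) + (-13/3) r + (16/3) = 0 -> roots r_1 = 4, r_2 = 4/3.
Take r = r_1 = 4. Let y(x) = x^r sum_{n>=0} a_n x^n with a_0 = 1.
Substitute y = x^r sum a_n x^n and match x^{r+n}. The recurrence is
  D(n) a_n + 3 a_{n-1} - 1 a_{n-2} = 0,  where D(n) = (r+n)(r+n-1) + (-13/3)(r+n) + (16/3).
  a_n = [-3 a_{n-1} + 1 a_{n-2}] / D(n).
Since the indicial polynomial factors as (r - r_1)(r - r_2), D(n) = (r_1 + n - r_1)(r_1 + n - r_2) = n(n + 8/3).
Evaluating step by step (a_0 = 1):
  n = 1: D(1) = 1(1 + 8/3) = 11/3; numerator = -3(1) = -3; a_1 = (-3)/(11/3) = -9/11
  n = 2: D(2) = 2(2 + 8/3) = 28/3; numerator = -3(-9/11) + 1(1) = 38/11; a_2 = (38/11)/(28/3) = 57/154
  n = 3: D(3) = 3(3 + 8/3) = 17; numerator = -3(57/154) + 1(-9/11) = -27/14; a_3 = (-27/14)/(17) = -27/238
  n = 4: D(4) = 4(4 + 8/3) = 80/3; numerator = -3(-27/238) + 1(57/154) = 930/1309; a_4 = (930/1309)/(80/3) = 279/10472
  n = 5: D(5) = 5(5 + 8/3) = 115/3; numerator = -3(279/10472) + 1(-27/238) = -2025/10472; a_5 = (-2025/10472)/(115/3) = -1215/240856
  n = 6: D(6) = 6(6 + 8/3) = 52; numerator = -3(-1215/240856) + 1(279/10472) = 5031/120428; a_6 = (5031/120428)/(52) = 387/481712

r = 4; a_0 = 1; a_1 = -9/11; a_2 = 57/154; a_3 = -27/238; a_4 = 279/10472; a_5 = -1215/240856; a_6 = 387/481712


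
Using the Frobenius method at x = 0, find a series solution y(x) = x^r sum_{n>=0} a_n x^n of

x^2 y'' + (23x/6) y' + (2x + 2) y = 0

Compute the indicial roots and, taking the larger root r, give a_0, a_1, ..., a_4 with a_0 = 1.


Write in Frobenius form y'' + (p(x)/x) y' + (q(x)/x^2) y = 0:
  p(x) = 23/6,  q(x) = 2x + 2.
Indicial equation: r(r-1) + (23/6) r + (2) = 0 -> roots r_1 = -4/3, r_2 = -3/2.
Take r = r_1 = -4/3. Let y(x) = x^r sum_{n>=0} a_n x^n with a_0 = 1.
Substitute y = x^r sum a_n x^n and match x^{r+n}. The recurrence is
  D(n) a_n + 2 a_{n-1} = 0,  where D(n) = (r+n)(r+n-1) + (23/6)(r+n) + (2).
  a_n = -2 / D(n) * a_{n-1}.
Since the indicial polynomial factors as (r - r_1)(r - r_2), D(n) = (r_1 + n - r_1)(r_1 + n - r_2) = n(n + 1/6).
Evaluating step by step (a_0 = 1):
  n = 1: D(1) = 1(1 + 1/6) = 7/6; numerator = -2(1) = -2; a_1 = (-2)/(7/6) = -12/7
  n = 2: D(2) = 2(2 + 1/6) = 13/3; numerator = -2(-12/7) = 24/7; a_2 = (24/7)/(13/3) = 72/91
  n = 3: D(3) = 3(3 + 1/6) = 19/2; numerator = -2(72/91) = -144/91; a_3 = (-144/91)/(19/2) = -288/1729
  n = 4: D(4) = 4(4 + 1/6) = 50/3; numerator = -2(-288/1729) = 576/1729; a_4 = (576/1729)/(50/3) = 864/43225

r = -4/3; a_0 = 1; a_1 = -12/7; a_2 = 72/91; a_3 = -288/1729; a_4 = 864/43225


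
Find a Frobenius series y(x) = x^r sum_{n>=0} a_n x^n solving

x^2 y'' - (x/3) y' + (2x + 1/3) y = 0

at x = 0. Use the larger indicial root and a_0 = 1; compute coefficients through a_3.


Write in Frobenius form y'' + (p(x)/x) y' + (q(x)/x^2) y = 0:
  p(x) = -1/3,  q(x) = 2x + 1/3.
Indicial equation: r(r-1) + (-1/3) r + (1/3) = 0 -> roots r_1 = 1, r_2 = 1/3.
Take r = r_1 = 1. Let y(x) = x^r sum_{n>=0} a_n x^n with a_0 = 1.
Substitute y = x^r sum a_n x^n and match x^{r+n}. The recurrence is
  D(n) a_n + 2 a_{n-1} = 0,  where D(n) = (r+n)(r+n-1) + (-1/3)(r+n) + (1/3).
  a_n = -2 / D(n) * a_{n-1}.
Since the indicial polynomial factors as (r - r_1)(r - r_2), D(n) = (r_1 + n - r_1)(r_1 + n - r_2) = n(n + 2/3).
Evaluating step by step (a_0 = 1):
  n = 1: D(1) = 1(1 + 2/3) = 5/3; numerator = -2(1) = -2; a_1 = (-2)/(5/3) = -6/5
  n = 2: D(2) = 2(2 + 2/3) = 16/3; numerator = -2(-6/5) = 12/5; a_2 = (12/5)/(16/3) = 9/20
  n = 3: D(3) = 3(3 + 2/3) = 11; numerator = -2(9/20) = -9/10; a_3 = (-9/10)/(11) = -9/110

r = 1; a_0 = 1; a_1 = -6/5; a_2 = 9/20; a_3 = -9/110


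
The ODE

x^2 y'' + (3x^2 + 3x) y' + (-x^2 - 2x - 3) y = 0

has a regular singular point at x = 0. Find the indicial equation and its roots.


Divide by x^2 to reach normal form y'' + P_1(x) y' + P_2(x) y = 0 with P_1(x) = 3 + 3/x and P_2(x) = -1 - 2/x - 3/x^2.
x = 0 is a singular point because the y'-coefficient 3 + 3/x has a pole at x = 0 and the y-coefficient -1 - 2/x - 3/x^2 has a pole at x = 0.
It is a regular singular point because x P_1(x) = p(x) = 3x + 3 and x^2 P_2(x) = q(x) = -x^2 - 2x - 3 are polynomials, hence analytic at x = 0.
p(0) = 3,  q(0) = -3.
Indicial equation: r(r-1) + p(0) r + q(0) = 0, i.e. r^2 + (p(0) - 1) r + q(0) = 0, i.e. r^2 + 2 r - 3 = 0.
Discriminant: (2)^2 - 4(-3) = 16, so r = (-2 ± 4)/2.
Solving: r_1 = 1, r_2 = -3.

indicial: r^2 + 2 r - 3 = 0; roots r_1 = 1, r_2 = -3


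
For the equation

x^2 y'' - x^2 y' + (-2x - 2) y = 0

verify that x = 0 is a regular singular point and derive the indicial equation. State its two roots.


Divide by x^2 to reach normal form y'' + P_1(x) y' + P_2(x) y = 0 with P_1(x) = -1 and P_2(x) = -2/x - 2/x^2.
x = 0 is a singular point because the y-coefficient -2/x - 2/x^2 has a pole at x = 0.
It is a regular singular point because x P_1(x) = p(x) = -x and x^2 P_2(x) = q(x) = -2x - 2 are polynomials, hence analytic at x = 0.
p(0) = 0,  q(0) = -2.
Indicial equation: r(r-1) + p(0) r + q(0) = 0, i.e. r^2 + (p(0) - 1) r + q(0) = 0, i.e. r^2 - 1 r - 2 = 0.
Discriminant: (-1)^2 - 4(-2) = 9, so r = (1 ± 3)/2.
Solving: r_1 = 2, r_2 = -1.

indicial: r^2 - 1 r - 2 = 0; roots r_1 = 2, r_2 = -1


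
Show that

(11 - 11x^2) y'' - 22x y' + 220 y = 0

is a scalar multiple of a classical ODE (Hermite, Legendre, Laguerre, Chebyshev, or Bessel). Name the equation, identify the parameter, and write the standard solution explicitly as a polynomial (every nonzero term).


All three coefficients share the factor 11; dividing through by 11 gives  (1 - x^2) y'' - 2x y' + 20 y = 0.
This matches the Legendre equation (1 - x^2) y'' - 2x y' + n(n+1) y = 0 (note the -2x y' term) with n(n+1) = 20, so n = 4; the polynomial solution is P_4(x).
With y = sum_k a_k x^k, matching x^k gives (k+2)(k+1) a_{k+2} = [k(k+1) - n(n+1)] a_k = (k - 4)(k + 5) a_k. The right side vanishes at k = 4, so the series with the parity of 4 terminates at degree 4.
Standard normalization (P_n(1) = 1): leading coefficient (2n)!/(2^n (n!)^2) = 40320/(16*576) = 35/8, so a_4 = 35/8. Work downward with a_k = (k+1)(k+2) a_{k+2} / ((k - 4)(k + 5)):
  a_2 = (3)(4)(35/8) / ((2 - 4)(2 + 5)) = (105/2)/(-14) = -15/4
  a_0 = (1)(2)(-15/4) / ((0 - 4)(0 + 5)) = (-15/2)/(-20) = 3/8
Hence P_4(x) = 35 x^4/8 - 15 x^2/4 + 3/8.

P_4(x); series = 35 x^4/8 - 15 x^2/4 + 3/8


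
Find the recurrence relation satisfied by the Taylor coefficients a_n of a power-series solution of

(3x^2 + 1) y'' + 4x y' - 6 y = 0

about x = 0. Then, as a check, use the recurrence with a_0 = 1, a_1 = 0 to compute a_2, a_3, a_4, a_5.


Substitute y = sum_n a_n x^n.
(1 + 3 x^2) y'' contributes (n+2)(n+1) a_{n+2} + 3 n(n-1) a_n at x^n.
4 x y'(x) contributes 4 n a_n at x^n.
-6 y(x) contributes -6 a_n at x^n.
Matching x^n: (n+2)(n+1) a_{n+2} + (3 n(n-1) + 4 n - 6) a_n = 0.
Thus a_{n+2} = (-3 n(n-1) - 4 n + 6) / ((n+1)(n+2)) * a_n.

Check with a_0 = 1, a_1 = 0 (apply the recurrence for n = 0, 1, 2, 3): a_0 = 1, a_1 = 0, a_2 = 3, a_3 = 0, a_4 = -2, a_5 = 0.

a_(n+2) = (-3 n(n-1) - 4 n + 6) / ((n+1)(n+2)) * a_n; check: a_0 = 1, a_1 = 0, a_2 = 3, a_3 = 0, a_4 = -2, a_5 = 0


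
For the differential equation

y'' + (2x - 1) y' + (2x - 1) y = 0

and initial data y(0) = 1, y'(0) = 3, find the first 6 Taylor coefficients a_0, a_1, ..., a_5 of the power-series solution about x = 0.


Ansatz: y(x) = sum_{n>=0} a_n x^n, so y'(x) = sum_{n>=1} n a_n x^(n-1) and y''(x) = sum_{n>=2} n(n-1) a_n x^(n-2).
Substitute into P(x) y'' + Q(x) y' + R(x) y = 0 with P(x) = 1, Q(x) = 2x - 1, R(x) = 2x - 1, and match powers of x.
Initial conditions: a_0 = 1, a_1 = 3.
Setting the coefficient of each power of x to zero and solving order by order (substituting the coefficients already found):
  x^0: 2 a_2 - a_1 - a_0 = 0  ->  2 a_2 = a_1 + a_0 = 4  ->  a_2 = 2
  x^1: 6 a_3 - 2 a_2 + a_1 + 2 a_0 = 0  ->  6 a_3 = 2 a_2 - a_1 - 2 a_0 = -1  ->  a_3 = -1/6
  x^2: 12 a_4 - 3 a_3 + 3 a_2 + 2 a_1 = 0  ->  12 a_4 = 3 a_3 - 3 a_2 - 2 a_1 = -25/2  ->  a_4 = -25/24
  x^3: 20 a_5 - 4 a_4 + 5 a_3 + 2 a_2 = 0  ->  20 a_5 = 4 a_4 - 5 a_3 - 2 a_2 = -22/3  ->  a_5 = -11/30
Truncated series: y(x) = 1 + 3 x + 2 x^2 - (1/6) x^3 - (25/24) x^4 - (11/30) x^5 + O(x^6).

a_0 = 1; a_1 = 3; a_2 = 2; a_3 = -1/6; a_4 = -25/24; a_5 = -11/30


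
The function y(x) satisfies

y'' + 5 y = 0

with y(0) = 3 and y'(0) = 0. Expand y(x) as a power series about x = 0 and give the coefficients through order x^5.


Ansatz: y(x) = sum_{n>=0} a_n x^n, so y'(x) = sum_{n>=1} n a_n x^(n-1) and y''(x) = sum_{n>=2} n(n-1) a_n x^(n-2).
Substitute into P(x) y'' + Q(x) y' + R(x) y = 0 with P(x) = 1, Q(x) = 0, R(x) = 5, and match powers of x.
Initial conditions: a_0 = 3, a_1 = 0.
Setting the coefficient of each power of x to zero and solving order by order (substituting the coefficients already found):
  x^0: 2 a_2 + 5 a_0 = 0  ->  2 a_2 = -5 a_0 = -15  ->  a_2 = -15/2
  x^1: 6 a_3 + 5 a_1 = 0  ->  6 a_3 = -5 a_1 = 0  ->  a_3 = 0
  x^2: 12 a_4 + 5 a_2 = 0  ->  12 a_4 = -5 a_2 = 75/2  ->  a_4 = 25/8
  x^3: 20 a_5 + 5 a_3 = 0  ->  20 a_5 = -5 a_3 = 0  ->  a_5 = 0
Truncated series: y(x) = 3 - (15/2) x^2 + (25/8) x^4 + O(x^6).

a_0 = 3; a_1 = 0; a_2 = -15/2; a_3 = 0; a_4 = 25/8; a_5 = 0


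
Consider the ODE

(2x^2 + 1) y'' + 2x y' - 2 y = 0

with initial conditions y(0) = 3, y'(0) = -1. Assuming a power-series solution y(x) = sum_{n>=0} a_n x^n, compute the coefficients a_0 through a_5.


Ansatz: y(x) = sum_{n>=0} a_n x^n, so y'(x) = sum_{n>=1} n a_n x^(n-1) and y''(x) = sum_{n>=2} n(n-1) a_n x^(n-2).
Substitute into P(x) y'' + Q(x) y' + R(x) y = 0 with P(x) = 2x^2 + 1, Q(x) = 2x, R(x) = -2, and match powers of x.
Initial conditions: a_0 = 3, a_1 = -1.
Setting the coefficient of each power of x to zero and solving order by order (substituting the coefficients already found):
  x^0: 2 a_2 - 2 a_0 = 0  ->  2 a_2 = 2 a_0 = 6  ->  a_2 = 3
  x^1: 6 a_3 = 0  ->  a_3 = 0
  x^2: 12 a_4 + 6 a_2 = 0  ->  12 a_4 = -6 a_2 = -18  ->  a_4 = -3/2
  x^3: 20 a_5 + 16 a_3 = 0  ->  20 a_5 = -16 a_3 = 0  ->  a_5 = 0
Truncated series: y(x) = 3 - x + 3 x^2 - (3/2) x^4 + O(x^6).

a_0 = 3; a_1 = -1; a_2 = 3; a_3 = 0; a_4 = -3/2; a_5 = 0


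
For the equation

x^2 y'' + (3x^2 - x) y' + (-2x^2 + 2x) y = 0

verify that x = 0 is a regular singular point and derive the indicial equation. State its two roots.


Divide by x^2 to reach normal form y'' + P_1(x) y' + P_2(x) y = 0 with P_1(x) = 3 - 1/x and P_2(x) = -2 + 2/x.
x = 0 is a singular point because the y'-coefficient 3 - 1/x has a pole at x = 0 and the y-coefficient -2 + 2/x has a pole at x = 0.
It is a regular singular point because x P_1(x) = p(x) = 3x - 1 and x^2 P_2(x) = q(x) = -2x^2 + 2x are polynomials, hence analytic at x = 0.
p(0) = -1,  q(0) = 0.
Indicial equation: r(r-1) + p(0) r + q(0) = 0, i.e. r^2 + (p(0) - 1) r + q(0) = 0, i.e. r^2 - 2 r = 0.
Discriminant: (-2)^2 - 4(0) = 4, so r = (2 ± 2)/2.
Solving: r_1 = 2, r_2 = 0.

indicial: r^2 - 2 r = 0; roots r_1 = 2, r_2 = 0


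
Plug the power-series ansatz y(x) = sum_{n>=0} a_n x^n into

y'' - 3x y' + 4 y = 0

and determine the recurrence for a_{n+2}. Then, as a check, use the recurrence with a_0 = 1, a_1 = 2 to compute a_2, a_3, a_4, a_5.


Substitute y = sum_n a_n x^n.
y''(x) has coefficient (n+2)(n+1) a_{n+2} at x^n;
-3 x y'(x) has coefficient -3 n a_n at x^n (shift);
4 y(x) has coefficient 4 a_n at x^n.
Matching x^n: (n+2)(n+1) a_{n+2} + (-3n + 4) a_n = 0.
Thus a_{n+2} = (3n - 4) / ((n+1)(n+2)) * a_n.

Check with a_0 = 1, a_1 = 2 (apply the recurrence for n = 0, 1, 2, 3): a_0 = 1, a_1 = 2, a_2 = -2, a_3 = -1/3, a_4 = -1/3, a_5 = -1/12.

a_(n+2) = (3n - 4) / ((n+1)(n+2)) * a_n; check: a_0 = 1, a_1 = 2, a_2 = -2, a_3 = -1/3, a_4 = -1/3, a_5 = -1/12


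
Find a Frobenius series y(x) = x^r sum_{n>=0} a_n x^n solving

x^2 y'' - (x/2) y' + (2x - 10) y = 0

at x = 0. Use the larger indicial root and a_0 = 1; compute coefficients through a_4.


Write in Frobenius form y'' + (p(x)/x) y' + (q(x)/x^2) y = 0:
  p(x) = -1/2,  q(x) = 2x - 10.
Indicial equation: r(r-1) + (-1/2) r + (-10) = 0 -> roots r_1 = 4, r_2 = -5/2.
Take r = r_1 = 4. Let y(x) = x^r sum_{n>=0} a_n x^n with a_0 = 1.
Substitute y = x^r sum a_n x^n and match x^{r+n}. The recurrence is
  D(n) a_n + 2 a_{n-1} = 0,  where D(n) = (r+n)(r+n-1) + (-1/2)(r+n) + (-10).
  a_n = -2 / D(n) * a_{n-1}.
Since the indicial polynomial factors as (r - r_1)(r - r_2), D(n) = (r_1 + n - r_1)(r_1 + n - r_2) = n(n + 13/2).
Evaluating step by step (a_0 = 1):
  n = 1: D(1) = 1(1 + 13/2) = 15/2; numerator = -2(1) = -2; a_1 = (-2)/(15/2) = -4/15
  n = 2: D(2) = 2(2 + 13/2) = 17; numerator = -2(-4/15) = 8/15; a_2 = (8/15)/(17) = 8/255
  n = 3: D(3) = 3(3 + 13/2) = 57/2; numerator = -2(8/255) = -16/255; a_3 = (-16/255)/(57/2) = -32/14535
  n = 4: D(4) = 4(4 + 13/2) = 42; numerator = -2(-32/14535) = 64/14535; a_4 = (64/14535)/(42) = 32/305235

r = 4; a_0 = 1; a_1 = -4/15; a_2 = 8/255; a_3 = -32/14535; a_4 = 32/305235


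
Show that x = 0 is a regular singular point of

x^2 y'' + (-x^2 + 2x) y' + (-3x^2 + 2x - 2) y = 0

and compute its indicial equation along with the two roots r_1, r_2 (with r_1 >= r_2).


Divide by x^2 to reach normal form y'' + P_1(x) y' + P_2(x) y = 0 with P_1(x) = -1 + 2/x and P_2(x) = -3 + 2/x - 2/x^2.
x = 0 is a singular point because the y'-coefficient -1 + 2/x has a pole at x = 0 and the y-coefficient -3 + 2/x - 2/x^2 has a pole at x = 0.
It is a regular singular point because x P_1(x) = p(x) = 2 - x and x^2 P_2(x) = q(x) = -3x^2 + 2x - 2 are polynomials, hence analytic at x = 0.
p(0) = 2,  q(0) = -2.
Indicial equation: r(r-1) + p(0) r + q(0) = 0, i.e. r^2 + (p(0) - 1) r + q(0) = 0, i.e. r^2 + 1 r - 2 = 0.
Discriminant: (1)^2 - 4(-2) = 9, so r = (-1 ± 3)/2.
Solving: r_1 = 1, r_2 = -2.

indicial: r^2 + 1 r - 2 = 0; roots r_1 = 1, r_2 = -2


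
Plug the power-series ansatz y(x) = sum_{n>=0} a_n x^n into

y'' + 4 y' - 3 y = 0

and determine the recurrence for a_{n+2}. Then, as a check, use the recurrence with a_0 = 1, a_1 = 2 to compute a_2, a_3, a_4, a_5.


Substitute y = sum_n a_n x^n.
y''(x) has coefficient (n+2)(n+1) a_{n+2} at x^n;
4 y'(x) has coefficient 4 (n+1) a_{n+1} at x^n;
-3 y(x) has coefficient -3 a_n at x^n.
Matching x^n: (n+2)(n+1) a_{n+2} + 4 (n+1) a_{n+1} - 3 a_n = 0.
Thus a_{n+2} = [-4 (n+1) a_{n+1} + 3 a_n] / ((n+1)(n+2)).

Check with a_0 = 1, a_1 = 2 (apply the recurrence for n = 0, 1, 2, 3): a_0 = 1, a_1 = 2, a_2 = -5/2, a_3 = 13/3, a_4 = -119/24, a_5 = 277/60.

a_(n+2) = [-4 (n+1) a_(n+1) + 3 a_n] / ((n+1)(n+2)); check: a_0 = 1, a_1 = 2, a_2 = -5/2, a_3 = 13/3, a_4 = -119/24, a_5 = 277/60


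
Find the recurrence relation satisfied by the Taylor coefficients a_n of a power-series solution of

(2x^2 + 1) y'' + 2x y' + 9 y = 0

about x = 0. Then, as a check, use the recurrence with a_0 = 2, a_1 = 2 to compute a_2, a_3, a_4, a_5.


Substitute y = sum_n a_n x^n.
(1 + 2 x^2) y'' contributes (n+2)(n+1) a_{n+2} + 2 n(n-1) a_n at x^n.
2 x y'(x) contributes 2 n a_n at x^n.
9 y(x) contributes 9 a_n at x^n.
Matching x^n: (n+2)(n+1) a_{n+2} + (2 n(n-1) + 2 n + 9) a_n = 0.
Thus a_{n+2} = (-2 n(n-1) - 2 n - 9) / ((n+1)(n+2)) * a_n.

Check with a_0 = 2, a_1 = 2 (apply the recurrence for n = 0, 1, 2, 3): a_0 = 2, a_1 = 2, a_2 = -9, a_3 = -11/3, a_4 = 51/4, a_5 = 99/20.

a_(n+2) = (-2 n(n-1) - 2 n - 9) / ((n+1)(n+2)) * a_n; check: a_0 = 2, a_1 = 2, a_2 = -9, a_3 = -11/3, a_4 = 51/4, a_5 = 99/20


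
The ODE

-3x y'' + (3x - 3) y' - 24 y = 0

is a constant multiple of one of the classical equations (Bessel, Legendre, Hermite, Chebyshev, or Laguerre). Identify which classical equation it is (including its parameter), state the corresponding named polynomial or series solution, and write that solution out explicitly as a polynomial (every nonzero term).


All three coefficients share the factor -3; dividing through by -3 gives  x y'' + (1 - x) y' + 8 y = 0.
This matches the Laguerre equation x y'' + (1 - x) y' + n y = 0 with n = 8; the polynomial solution is L_8(x).
With y = sum_k a_k x^k, matching x^k gives (k+1)k a_{k+1} + (k+1) a_{k+1} - k a_k + n a_k = 0, i.e. (k+1)^2 a_{k+1} = (k - n) a_k = (k - 8) a_k. The right side vanishes at k = 8, so the series terminates at degree 8.
Standard normalization L_n(0) = 1 gives a_0 = 1. Work upward with a_{k+1} = (k - 8) a_k / (k+1)^2:
  a_1 = (0 - 8)(1) / 1^2 = -8/1 = -8
  a_2 = (1 - 8)(-8) / 2^2 = 56/4 = 14
  a_3 = (2 - 8)(14) / 3^2 = -84/9 = -28/3
  a_4 = (3 - 8)(-28/3) / 4^2 = (140/3)/16 = 35/12
  a_5 = (4 - 8)(35/12) / 5^2 = (-35/3)/25 = -7/15
  a_6 = (5 - 8)(-7/15) / 6^2 = (7/5)/36 = 7/180
  a_7 = (6 - 8)(7/180) / 7^2 = (-7/90)/49 = -1/630
  a_8 = (7 - 8)(-1/630) / 8^2 = (1/630)/64 = 1/40320
Hence L_8(x) = x^8/40320 - x^7/630 + 7 x^6/180 - 7 x^5/15 + 35 x^4/12 - 28 x^3/3 + 14 x^2 - 8 x + 1.

L_8(x); series = x^8/40320 - x^7/630 + 7 x^6/180 - 7 x^5/15 + 35 x^4/12 - 28 x^3/3 + 14 x^2 - 8 x + 1
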